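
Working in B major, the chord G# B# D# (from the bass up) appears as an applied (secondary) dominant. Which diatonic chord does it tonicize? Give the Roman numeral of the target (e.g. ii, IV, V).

The chord is a major triad on G#.
A dominant resolves down a perfect fifth: G# → C#. In B major, C# is scale degree 2, i.e. ii.

ii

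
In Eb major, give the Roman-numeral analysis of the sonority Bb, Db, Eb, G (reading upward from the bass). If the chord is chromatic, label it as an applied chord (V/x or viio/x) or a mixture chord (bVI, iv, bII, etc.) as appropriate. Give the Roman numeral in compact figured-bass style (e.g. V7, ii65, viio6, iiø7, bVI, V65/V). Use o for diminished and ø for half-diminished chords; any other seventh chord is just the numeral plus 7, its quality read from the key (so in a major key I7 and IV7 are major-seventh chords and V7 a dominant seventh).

V43/IV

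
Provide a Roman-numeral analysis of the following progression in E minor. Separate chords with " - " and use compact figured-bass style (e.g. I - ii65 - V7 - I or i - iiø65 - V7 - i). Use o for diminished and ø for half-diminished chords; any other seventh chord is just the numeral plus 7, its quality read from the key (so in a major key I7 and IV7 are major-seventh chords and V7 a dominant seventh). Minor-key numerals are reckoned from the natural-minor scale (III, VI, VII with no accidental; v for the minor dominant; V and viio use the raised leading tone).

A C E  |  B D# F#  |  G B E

iv - V - i6

A-C-E: minor triad on A = scale degree 4 → iv.
B-D#-F#: major triad on B = scale degree 5 → V.
G-B-E: minor triad on E = scale degree 1 → i6.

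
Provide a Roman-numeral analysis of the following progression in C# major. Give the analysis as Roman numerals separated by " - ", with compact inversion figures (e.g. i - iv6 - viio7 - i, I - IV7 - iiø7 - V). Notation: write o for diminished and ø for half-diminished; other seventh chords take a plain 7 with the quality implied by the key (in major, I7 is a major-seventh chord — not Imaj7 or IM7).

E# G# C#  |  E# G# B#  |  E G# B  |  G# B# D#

E#-G#-C# has root C#, degree 1 in C# major, so I6.
E#-G#-B# has root E#, degree 3 in C# major, so iii.
E-G#-B: major triad on E — chromatic; bIII (borrowed from the parallel minor).
G#-B#-D#: major triad on G# = scale degree 5 → V.

I6 - iii - bIII - V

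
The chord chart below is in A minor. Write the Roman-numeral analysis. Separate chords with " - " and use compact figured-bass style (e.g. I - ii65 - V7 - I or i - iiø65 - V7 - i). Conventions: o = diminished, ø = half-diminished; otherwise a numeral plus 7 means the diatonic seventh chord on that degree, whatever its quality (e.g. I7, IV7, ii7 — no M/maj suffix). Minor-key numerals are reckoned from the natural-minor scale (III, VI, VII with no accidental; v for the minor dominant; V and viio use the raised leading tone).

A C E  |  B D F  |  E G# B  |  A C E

A-C-E: root A is the tonic; minor triad there is i.
B-D-F has root B, degree 2 in A minor, so iio.
E-G#-B: root E is the dominant; major triad there is V.
A-C-E: minor triad on A = scale degree 1 → i.

i - iio - V - i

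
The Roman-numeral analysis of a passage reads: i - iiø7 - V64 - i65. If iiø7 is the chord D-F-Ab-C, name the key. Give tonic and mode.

The anchor chord is a half-diminished seventh chord on D, labeled iiø7.
Counting down one scale step from D places the tonic on C; a half-diminished seventh chord on degree 2 is diatonic only in minor.

C minor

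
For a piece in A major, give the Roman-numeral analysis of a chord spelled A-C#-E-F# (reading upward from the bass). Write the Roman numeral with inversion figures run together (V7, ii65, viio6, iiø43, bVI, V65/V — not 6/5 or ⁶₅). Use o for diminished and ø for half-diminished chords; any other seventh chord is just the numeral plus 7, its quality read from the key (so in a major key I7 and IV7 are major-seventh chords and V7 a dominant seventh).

Stacked in thirds the chord is F#-A-C#-E: a minor seventh chord on F#.
In A major, F# is the submediant; the diatonic minor seventh chord there is vi7.
With A in the bass the chord is in first inversion, so the figured bass is 65.

vi65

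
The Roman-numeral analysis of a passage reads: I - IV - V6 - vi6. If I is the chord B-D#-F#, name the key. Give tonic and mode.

The chord B is a major triad rooted on B; its label is I.
If B is scale degree 1 and the mode makes that degree carry a major triad, the tonic is B and the mode is major.

B major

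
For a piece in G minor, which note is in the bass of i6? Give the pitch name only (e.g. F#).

Bb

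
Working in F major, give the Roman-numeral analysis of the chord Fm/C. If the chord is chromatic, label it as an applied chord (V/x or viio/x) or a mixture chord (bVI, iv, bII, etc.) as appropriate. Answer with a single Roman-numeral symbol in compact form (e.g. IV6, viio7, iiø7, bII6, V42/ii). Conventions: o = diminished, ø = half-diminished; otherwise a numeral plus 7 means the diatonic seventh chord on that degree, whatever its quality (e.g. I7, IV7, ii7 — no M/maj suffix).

i64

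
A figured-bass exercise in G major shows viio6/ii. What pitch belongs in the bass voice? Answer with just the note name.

The applied chord viio6/ii is rooted on G#: G#-B-D.
The figure 6 means first inversion — the third is in the bass.

B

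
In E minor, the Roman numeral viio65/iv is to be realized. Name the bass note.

The applied chord viio65/iv is rooted on G#: G#-B-D-F.
The figure 65 means first inversion — the third is in the bass.

B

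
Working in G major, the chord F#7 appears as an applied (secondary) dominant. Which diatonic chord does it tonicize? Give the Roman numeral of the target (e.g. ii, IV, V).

iii

The chord is a dominant seventh chord on F#.
A dominant resolves down a perfect fifth: F# → B. In G major, B is scale degree 3, i.e. iii.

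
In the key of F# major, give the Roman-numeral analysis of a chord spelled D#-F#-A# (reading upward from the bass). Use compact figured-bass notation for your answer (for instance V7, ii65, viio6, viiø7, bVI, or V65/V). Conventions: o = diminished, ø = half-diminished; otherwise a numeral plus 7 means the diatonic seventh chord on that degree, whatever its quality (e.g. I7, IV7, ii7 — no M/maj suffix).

The pitches D#-F#-A# form a minor triad rooted on D#.
D# is scale degree 6 in F# major, and a minor triad on that degree is written vi.

vi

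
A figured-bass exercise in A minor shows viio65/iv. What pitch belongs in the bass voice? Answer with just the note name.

E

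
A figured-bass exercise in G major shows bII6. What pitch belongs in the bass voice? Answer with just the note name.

bII in G major has root Ab; the chord is Ab-C-Eb.
The figure 6 means first inversion — the third is in the bass.

C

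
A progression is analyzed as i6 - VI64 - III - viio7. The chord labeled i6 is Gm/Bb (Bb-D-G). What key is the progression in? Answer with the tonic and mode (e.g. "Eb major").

The chord Gm/Bb is a minor triad rooted on G; its label is i6.
If G is scale degree 1 and the mode makes that degree carry a minor triad, the tonic is G and the mode is minor.

G minor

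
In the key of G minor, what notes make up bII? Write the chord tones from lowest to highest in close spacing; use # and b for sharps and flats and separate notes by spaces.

Ab C Eb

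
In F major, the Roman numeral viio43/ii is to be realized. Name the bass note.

The applied chord viio43/ii is rooted on F#: F#-A-C-Eb.
The figure 43 means second inversion — the fifth is in the bass.

C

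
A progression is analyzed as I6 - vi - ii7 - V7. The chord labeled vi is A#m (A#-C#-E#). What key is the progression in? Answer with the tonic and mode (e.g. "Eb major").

C# major

vi is given as A#-C#-E# — a minor triad with root A#.
vi on A# implies A# is the submediant; that puts the tonic at C#, and the lowercase numeral fits major mode.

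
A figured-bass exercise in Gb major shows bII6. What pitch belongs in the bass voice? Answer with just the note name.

bII in Gb major has root Abb; the chord is Abb-Cb-Ebb.
The figure 6 means first inversion — the third is in the bass.

Cb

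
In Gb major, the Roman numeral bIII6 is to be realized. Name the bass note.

Db

bIII in Gb major has root Bbb; the chord is Bbb-Db-Fb.
The figure 6 means first inversion — the third is in the bass.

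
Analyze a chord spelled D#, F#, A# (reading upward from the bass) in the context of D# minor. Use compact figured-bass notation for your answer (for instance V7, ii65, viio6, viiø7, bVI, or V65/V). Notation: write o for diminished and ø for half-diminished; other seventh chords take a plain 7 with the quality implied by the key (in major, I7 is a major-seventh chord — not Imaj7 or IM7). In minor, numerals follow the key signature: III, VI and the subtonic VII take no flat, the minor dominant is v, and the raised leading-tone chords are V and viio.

i

Stacked in thirds the chord is D#-F#-A#: a minor triad on D#.
D# is scale degree 1 in D# minor, and a minor triad on that degree is written i.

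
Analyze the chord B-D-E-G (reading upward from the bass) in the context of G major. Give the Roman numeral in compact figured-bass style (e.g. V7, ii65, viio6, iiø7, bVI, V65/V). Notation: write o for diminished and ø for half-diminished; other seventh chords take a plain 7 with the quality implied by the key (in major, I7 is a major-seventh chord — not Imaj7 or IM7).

vi43

Stacked in thirds the chord is E-G-B-D: a minor seventh chord on E.
E is scale degree 6 in G major, and a minor seventh chord on that degree is written vi7.
With B in the bass the chord is in second inversion, so the figured bass is 43.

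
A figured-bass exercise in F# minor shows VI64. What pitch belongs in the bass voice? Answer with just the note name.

VI in F# minor has root D; the chord is D-F#-A.
The figure 64 means second inversion — the fifth is in the bass.

A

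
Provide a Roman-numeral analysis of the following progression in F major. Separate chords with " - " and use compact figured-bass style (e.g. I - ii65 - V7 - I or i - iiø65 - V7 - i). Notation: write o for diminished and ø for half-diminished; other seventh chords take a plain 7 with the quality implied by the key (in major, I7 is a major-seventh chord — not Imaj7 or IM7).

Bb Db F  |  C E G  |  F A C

Bb-Db-F is non-diatonic — iv, a mixture chord from F minor.
C-E-G has root C, degree 5 in F major, so V.
F-A-C has root F, degree 1 in F major, so I.

iv - V - I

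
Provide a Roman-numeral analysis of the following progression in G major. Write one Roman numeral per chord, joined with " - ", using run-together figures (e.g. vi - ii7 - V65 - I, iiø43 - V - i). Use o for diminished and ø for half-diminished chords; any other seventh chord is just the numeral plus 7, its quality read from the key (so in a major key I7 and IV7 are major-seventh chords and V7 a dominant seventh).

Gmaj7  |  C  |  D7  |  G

Gmaj7 has root G, degree 1 in G major, so I7.
C: major triad on C = scale degree 4 → IV.
D7: dominant seventh chord on D = scale degree 5 → V7.
G has root G, degree 1 in G major, so I.

I7 - IV - V7 - I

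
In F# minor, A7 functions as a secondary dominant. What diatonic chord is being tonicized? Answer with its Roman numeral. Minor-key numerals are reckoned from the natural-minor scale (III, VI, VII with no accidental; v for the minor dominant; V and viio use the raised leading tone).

VI

The chord is a dominant seventh chord on A.
A dominant resolves down a perfect fifth: A → D. In F# minor, D is scale degree 6, i.e. VI.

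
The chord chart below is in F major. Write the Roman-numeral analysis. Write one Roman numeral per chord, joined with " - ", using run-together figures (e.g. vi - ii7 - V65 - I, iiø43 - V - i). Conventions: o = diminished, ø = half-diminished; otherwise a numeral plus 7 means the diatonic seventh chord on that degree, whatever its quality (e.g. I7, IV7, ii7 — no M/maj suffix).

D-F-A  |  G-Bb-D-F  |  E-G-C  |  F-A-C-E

D-F-A: minor triad on D = scale degree 6 → vi.
G-Bb-D-F: minor seventh chord on G = scale degree 2 → ii7.
E-G-C: major triad on C = scale degree 5 → V6.
F-A-C-E has root F, degree 1 in F major, so I7.

vi - ii7 - V6 - I7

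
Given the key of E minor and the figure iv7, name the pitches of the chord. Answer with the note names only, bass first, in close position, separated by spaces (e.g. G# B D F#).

In E minor, the subdominant is A, and the diatonic chord built there is a minor seventh chord.
That chord is spelled A-C-E-G.

A C E G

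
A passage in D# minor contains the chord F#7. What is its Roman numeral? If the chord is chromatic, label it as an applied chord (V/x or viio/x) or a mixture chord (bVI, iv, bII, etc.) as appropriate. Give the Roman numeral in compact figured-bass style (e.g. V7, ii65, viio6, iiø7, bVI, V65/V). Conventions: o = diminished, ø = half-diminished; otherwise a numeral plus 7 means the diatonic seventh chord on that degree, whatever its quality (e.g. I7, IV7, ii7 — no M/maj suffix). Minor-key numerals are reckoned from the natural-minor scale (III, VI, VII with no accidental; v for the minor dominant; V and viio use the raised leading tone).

V7/VI

Stacked in thirds the chord is F#-A#-C#-E: a dominant seventh chord on F#.
F# is not a diatonic chord root with this quality in D# minor, but it lies a perfect fifth above B (VI), so the chord functions as an applied dominant of VI.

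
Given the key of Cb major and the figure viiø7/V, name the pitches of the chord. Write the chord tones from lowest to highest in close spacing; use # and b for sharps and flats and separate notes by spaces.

viiø7/V is a secondary leading-tone chord. The target V is Gb in Cb major; the applied chord is rooted a semitone below, on F.
Building a half-diminished seventh chord on F gives F-Ab-Cb-Eb.

F Ab Cb Eb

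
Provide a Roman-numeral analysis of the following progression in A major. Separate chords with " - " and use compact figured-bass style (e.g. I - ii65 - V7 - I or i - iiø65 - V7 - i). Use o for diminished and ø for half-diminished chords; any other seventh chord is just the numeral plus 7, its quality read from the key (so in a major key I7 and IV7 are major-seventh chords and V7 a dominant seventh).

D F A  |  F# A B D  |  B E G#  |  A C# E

iv - ii43 - V64 - I

D-F-A: D with this quality isn't in the key; it's iv, borrowed from the parallel minor.
F#-A-B-D: minor seventh chord on B = scale degree 2 → ii43.
B-E-G#: major triad on E = scale degree 5 → V64.
A-C#-E: major triad on A = scale degree 1 → I.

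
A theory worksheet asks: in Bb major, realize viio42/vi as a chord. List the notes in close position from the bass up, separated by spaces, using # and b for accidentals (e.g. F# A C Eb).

Eb F# A C

viio42/vi is a secondary leading-tone chord. The target vi is G in Bb major; the applied chord is rooted a semitone below, on F#.
Building a fully diminished seventh chord on F# gives F#-A-C-Eb.
With the 42 figure the chord is in third inversion; from the bass Eb upward in close position it reads Eb-F#-A-C.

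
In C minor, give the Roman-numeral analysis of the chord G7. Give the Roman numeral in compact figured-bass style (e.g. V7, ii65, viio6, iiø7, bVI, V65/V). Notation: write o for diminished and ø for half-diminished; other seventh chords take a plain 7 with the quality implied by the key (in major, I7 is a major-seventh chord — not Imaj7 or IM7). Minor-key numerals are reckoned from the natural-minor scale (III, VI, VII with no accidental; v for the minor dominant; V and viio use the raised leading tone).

V7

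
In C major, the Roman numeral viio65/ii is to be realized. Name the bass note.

The applied chord viio65/ii is rooted on C#: C#-E-G-Bb.
The figure 65 means first inversion — the third is in the bass.

E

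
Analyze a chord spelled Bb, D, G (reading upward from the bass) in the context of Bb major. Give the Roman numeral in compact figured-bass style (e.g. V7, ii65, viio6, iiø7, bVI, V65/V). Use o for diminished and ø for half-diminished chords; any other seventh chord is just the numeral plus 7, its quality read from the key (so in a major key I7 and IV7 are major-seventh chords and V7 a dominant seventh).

Stacked in thirds the chord is G-Bb-D: a minor triad on G.
G is scale degree 6 in Bb major, and a minor triad on that degree is written vi.
With Bb in the bass the chord is in first inversion, so the figured bass is 6.

vi6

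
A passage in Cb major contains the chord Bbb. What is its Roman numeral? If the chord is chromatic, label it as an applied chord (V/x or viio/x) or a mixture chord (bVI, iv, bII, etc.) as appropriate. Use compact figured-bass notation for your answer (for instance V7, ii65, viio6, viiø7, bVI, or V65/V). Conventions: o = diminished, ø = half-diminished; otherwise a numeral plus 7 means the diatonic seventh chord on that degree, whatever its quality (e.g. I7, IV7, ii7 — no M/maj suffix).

bVII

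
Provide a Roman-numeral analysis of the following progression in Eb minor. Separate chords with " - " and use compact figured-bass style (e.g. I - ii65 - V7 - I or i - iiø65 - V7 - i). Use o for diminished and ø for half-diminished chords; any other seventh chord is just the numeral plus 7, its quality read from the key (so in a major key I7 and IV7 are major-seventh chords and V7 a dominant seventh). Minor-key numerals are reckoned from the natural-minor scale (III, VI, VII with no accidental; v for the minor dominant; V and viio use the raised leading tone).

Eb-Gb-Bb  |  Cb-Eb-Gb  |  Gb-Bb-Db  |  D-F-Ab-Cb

i - VI - III - viio7

Eb-Gb-Bb: root Eb is the tonic; minor triad there is i.
Cb-Eb-Gb: root Cb is the submediant; major triad there is VI.
Gb-Bb-Db: major triad on Gb = scale degree 3 → III.
D-F-Ab-Cb has root D, degree 7 in Eb minor, so viio7.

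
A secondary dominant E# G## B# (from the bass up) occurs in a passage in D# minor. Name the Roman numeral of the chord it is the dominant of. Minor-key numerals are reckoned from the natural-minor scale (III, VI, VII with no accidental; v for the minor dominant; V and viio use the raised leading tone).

V

The chord is a major triad on E#.
A dominant resolves down a perfect fifth: E# → A#. In D# minor, A# is scale degree 5, i.e. V.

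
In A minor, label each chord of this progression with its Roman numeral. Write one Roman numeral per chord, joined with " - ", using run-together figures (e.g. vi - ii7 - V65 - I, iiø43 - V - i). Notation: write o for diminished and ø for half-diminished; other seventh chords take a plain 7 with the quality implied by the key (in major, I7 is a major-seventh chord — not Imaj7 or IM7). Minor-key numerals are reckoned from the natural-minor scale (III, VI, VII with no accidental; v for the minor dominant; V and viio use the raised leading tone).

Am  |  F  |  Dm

i - VI - iv

Am has root A, degree 1 in A minor, so i.
F: major triad on F = scale degree 6 → VI.
Dm: minor triad on D = scale degree 4 → iv.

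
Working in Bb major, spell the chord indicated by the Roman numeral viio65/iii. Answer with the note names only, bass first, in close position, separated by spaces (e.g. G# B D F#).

E G Bb C#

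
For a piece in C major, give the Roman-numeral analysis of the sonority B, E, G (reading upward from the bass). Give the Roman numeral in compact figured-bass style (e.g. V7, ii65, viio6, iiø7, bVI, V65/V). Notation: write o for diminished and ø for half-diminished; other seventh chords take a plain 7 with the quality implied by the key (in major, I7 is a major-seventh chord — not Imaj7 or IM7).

iii64

The pitches E-G-B form a minor triad rooted on E.
E is scale degree 3 in C major, and a minor triad on that degree is written iii.
With B in the bass the chord is in second inversion, so the figured bass is 64.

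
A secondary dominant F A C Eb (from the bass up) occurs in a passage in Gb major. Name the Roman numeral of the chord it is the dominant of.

The chord is a dominant seventh chord on F.
A dominant resolves down a perfect fifth: F → Bb. In Gb major, Bb is scale degree 3, i.e. iii.

iii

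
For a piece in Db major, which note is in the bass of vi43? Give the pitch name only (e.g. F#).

vi in Db major has root Bb; the chord is Bb-Db-F-Ab.
The figure 43 means second inversion — the fifth is in the bass.

F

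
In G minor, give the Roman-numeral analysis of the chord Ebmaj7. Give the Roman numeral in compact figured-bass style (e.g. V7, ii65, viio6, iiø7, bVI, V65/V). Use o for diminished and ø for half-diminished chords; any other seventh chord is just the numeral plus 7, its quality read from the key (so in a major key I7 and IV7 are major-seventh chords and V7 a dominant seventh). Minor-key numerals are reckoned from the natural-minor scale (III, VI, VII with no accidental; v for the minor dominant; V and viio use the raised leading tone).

VI7

Stacked in thirds the chord is Eb-G-Bb-D: a major seventh chord on Eb.
In G minor, Eb is the submediant; the diatonic major seventh chord there is VI7.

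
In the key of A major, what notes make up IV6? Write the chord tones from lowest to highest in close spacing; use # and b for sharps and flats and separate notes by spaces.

In A major, scale degree 4 is D, and the diatonic chord built there is a major triad.
Stacking thirds from D gives D-F#-A.
With the 6 figure the chord is in first inversion; from the bass F# upward in close position it reads F#-A-D.

F# A D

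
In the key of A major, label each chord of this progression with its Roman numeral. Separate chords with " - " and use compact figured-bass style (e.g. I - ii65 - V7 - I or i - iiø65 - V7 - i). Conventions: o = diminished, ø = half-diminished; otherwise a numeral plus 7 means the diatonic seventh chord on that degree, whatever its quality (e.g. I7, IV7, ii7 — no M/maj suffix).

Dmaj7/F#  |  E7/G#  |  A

IV65 - V65 - I

Dmaj7/F# has root D, degree 4 in A major, so IV65.
E7/G#: root E is the dominant; dominant seventh chord there is V65.
A: major triad on A = scale degree 1 → I.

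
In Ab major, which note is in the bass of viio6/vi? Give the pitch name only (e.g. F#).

G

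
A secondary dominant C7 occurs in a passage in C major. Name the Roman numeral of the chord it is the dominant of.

The chord is a dominant seventh chord on C.
A dominant resolves down a perfect fifth: C → F. In C major, F is scale degree 4, i.e. IV.

IV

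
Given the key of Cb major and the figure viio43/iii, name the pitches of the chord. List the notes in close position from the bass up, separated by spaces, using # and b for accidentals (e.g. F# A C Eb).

viio43/iii is a secondary leading-tone chord. The target iii is Eb in Cb major; the applied chord is rooted a semitone below, on D.
Building a fully diminished seventh chord on D gives D-F-Ab-Cb.
The figured bass 43 indicates second inversion, placing the fifth (Ab) in the bass: Ab-Cb-D-F.

Ab Cb D F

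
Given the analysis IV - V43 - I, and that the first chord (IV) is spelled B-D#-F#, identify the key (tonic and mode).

The anchor chord is a major triad on B, labeled IV.
IV on B implies B is the subdominant; that puts the tonic at F#, and the uppercase numeral fits major mode.

F# major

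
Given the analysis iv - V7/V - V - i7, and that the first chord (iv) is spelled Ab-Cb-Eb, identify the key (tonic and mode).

The anchor chord is a minor triad on Ab, labeled iv.
Counting down 3 scale steps from Ab places the tonic on Eb; a minor triad on degree 4 is diatonic only in minor.

Eb minor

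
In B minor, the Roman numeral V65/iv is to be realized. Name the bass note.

The applied chord V65/iv is rooted on B: B-D#-F#-A.
The figure 65 means first inversion — the third is in the bass.

D#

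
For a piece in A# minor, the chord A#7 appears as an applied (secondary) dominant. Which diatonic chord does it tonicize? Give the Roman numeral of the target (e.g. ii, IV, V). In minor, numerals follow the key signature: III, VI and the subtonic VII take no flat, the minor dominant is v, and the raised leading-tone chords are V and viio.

iv

The chord is a dominant seventh chord on A#.
A dominant resolves down a perfect fifth: A# → D#. In A# minor, D# is scale degree 4, i.e. iv.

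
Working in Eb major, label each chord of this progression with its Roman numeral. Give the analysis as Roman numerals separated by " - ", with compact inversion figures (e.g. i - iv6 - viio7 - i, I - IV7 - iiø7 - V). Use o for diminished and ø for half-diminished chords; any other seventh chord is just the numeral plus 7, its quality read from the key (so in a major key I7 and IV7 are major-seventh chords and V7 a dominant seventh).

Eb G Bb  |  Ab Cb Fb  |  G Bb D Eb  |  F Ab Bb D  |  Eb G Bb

Eb-G-Bb: major triad on Eb = scale degree 1 → I.
Ab-Cb-Fb: Fb with this quality isn't in the key; a major triad on b2 is the Neapolitan sixth, bII6 (third, Ab, in the bass — hence the 6).
G-Bb-D-Eb has root Eb, degree 1 in Eb major, so I65.
F-Ab-Bb-D: dominant seventh chord on Bb = scale degree 5 → V43.
Eb-G-Bb: major triad on Eb = scale degree 1 → I.

I - bII6 - I65 - V43 - I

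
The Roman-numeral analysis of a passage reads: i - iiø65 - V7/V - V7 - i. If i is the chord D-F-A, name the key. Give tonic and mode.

i is given as D-F-A — a minor triad with root D.
If D is scale degree 1 and the mode makes that degree carry a minor triad, the tonic is D and the mode is minor.

D minor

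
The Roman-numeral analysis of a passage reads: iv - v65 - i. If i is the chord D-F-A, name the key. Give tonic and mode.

D minor

The chord Dm is a minor triad rooted on D; its label is i.
If D is scale degree 1 and the mode makes that degree carry a minor triad, the tonic is D and the mode is minor.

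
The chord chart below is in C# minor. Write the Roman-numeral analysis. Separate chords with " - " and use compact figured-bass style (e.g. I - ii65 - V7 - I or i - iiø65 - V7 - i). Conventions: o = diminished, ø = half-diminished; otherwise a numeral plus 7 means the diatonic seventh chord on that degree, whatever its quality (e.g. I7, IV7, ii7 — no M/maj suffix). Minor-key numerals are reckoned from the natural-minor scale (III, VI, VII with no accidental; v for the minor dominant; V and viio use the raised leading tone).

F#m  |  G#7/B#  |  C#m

iv - V65 - i

F#m has root F#, degree 4 in C# minor, so iv.
G#7/B# has root G#, degree 5 in C# minor, so V65.
C#m: root C# is the tonic; minor triad there is i.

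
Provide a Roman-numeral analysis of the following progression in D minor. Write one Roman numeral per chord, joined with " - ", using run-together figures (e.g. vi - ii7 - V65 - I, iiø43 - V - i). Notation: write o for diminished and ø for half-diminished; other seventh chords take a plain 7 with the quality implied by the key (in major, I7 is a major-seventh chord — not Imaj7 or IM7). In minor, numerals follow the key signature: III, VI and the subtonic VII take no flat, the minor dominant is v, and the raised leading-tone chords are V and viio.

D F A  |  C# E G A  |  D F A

i - V65 - i

D-F-A: root D is the tonic; minor triad there is i.
C#-E-G-A: root A is the dominant; dominant seventh chord there is V65.
D-F-A has root D, degree 1 in D minor, so i.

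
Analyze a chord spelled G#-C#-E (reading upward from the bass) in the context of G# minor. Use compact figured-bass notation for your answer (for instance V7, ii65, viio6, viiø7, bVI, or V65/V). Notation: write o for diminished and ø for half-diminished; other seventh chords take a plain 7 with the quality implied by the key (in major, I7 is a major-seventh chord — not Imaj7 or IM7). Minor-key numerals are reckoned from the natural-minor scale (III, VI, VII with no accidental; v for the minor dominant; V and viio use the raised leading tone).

iv64

Stacked in thirds the chord is C#-E-G#: a minor triad on C#.
C# is scale degree 4 in G# minor, and a minor triad on that degree is written iv.
With G# in the bass the chord is in second inversion, so the figured bass is 64.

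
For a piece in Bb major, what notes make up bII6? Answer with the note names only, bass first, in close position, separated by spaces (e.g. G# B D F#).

bII6 is the Neapolitan sixth — a major triad on the lowered second degree, here in its customary first inversion. In Bb major that root is Cb.
So the chord is Cb-Eb-Gb, a major triad.
The figured bass 6 indicates first inversion, placing the third (Eb) in the bass: Eb-Gb-Cb.

Eb Gb Cb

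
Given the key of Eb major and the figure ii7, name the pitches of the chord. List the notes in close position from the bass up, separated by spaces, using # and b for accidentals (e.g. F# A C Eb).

In Eb major, scale degree 2 is F, and the diatonic chord built there is a minor seventh chord.
Stacking thirds from F gives F-Ab-C-Eb.

F Ab C Eb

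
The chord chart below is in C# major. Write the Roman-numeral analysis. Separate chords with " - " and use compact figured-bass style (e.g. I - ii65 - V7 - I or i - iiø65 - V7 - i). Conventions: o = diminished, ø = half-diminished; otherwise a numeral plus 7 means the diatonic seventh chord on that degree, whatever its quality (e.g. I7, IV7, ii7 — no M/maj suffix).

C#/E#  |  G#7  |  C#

I6 - V7 - I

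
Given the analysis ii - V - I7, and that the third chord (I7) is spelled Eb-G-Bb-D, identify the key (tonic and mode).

The anchor chord is a major seventh chord on Eb, labeled I7.
If Eb is scale degree 1 and the mode makes that degree carry a major seventh chord, the tonic is Eb and the mode is major.

Eb major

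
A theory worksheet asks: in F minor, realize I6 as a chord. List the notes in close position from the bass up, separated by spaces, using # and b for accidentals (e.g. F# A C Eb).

I6 is the major tonic (Picardy third), borrowed from the parallel major. In F minor that root is F.
So the chord is F-A-C, a major triad.
With the 6 figure the chord is in first inversion; from the bass A upward in close position it reads A-C-F.

A C F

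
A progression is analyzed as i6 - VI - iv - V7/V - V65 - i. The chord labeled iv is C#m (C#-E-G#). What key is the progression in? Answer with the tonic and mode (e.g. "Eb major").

G# minor

The anchor chord is a minor triad on C#, labeled iv.
iv on C# implies C# is the subdominant; that puts the tonic at G#, and the lowercase numeral fits minor mode.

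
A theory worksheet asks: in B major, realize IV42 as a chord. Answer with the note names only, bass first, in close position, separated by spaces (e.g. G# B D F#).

D# E G# B

The numeral's case and figure indicate a major seventh chord. In B major its root, the fourth degree, is E.
Stacking thirds from E gives E-G#-B-D#.
With the 42 figure the chord is in third inversion; from the bass D# upward in close position it reads D#-E-G#-B.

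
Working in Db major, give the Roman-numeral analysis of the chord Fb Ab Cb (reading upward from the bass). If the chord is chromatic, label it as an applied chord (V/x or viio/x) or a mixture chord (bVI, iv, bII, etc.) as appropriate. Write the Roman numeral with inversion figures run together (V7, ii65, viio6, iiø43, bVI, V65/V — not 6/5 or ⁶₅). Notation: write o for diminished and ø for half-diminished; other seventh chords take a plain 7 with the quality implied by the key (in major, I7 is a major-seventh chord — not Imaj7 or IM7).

bIII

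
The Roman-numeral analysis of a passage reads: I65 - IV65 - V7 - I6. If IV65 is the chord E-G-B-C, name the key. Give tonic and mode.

G major

The anchor chord is a major seventh chord on C, labeled IV65.
If C is scale degree 4 and the mode makes that degree carry a major seventh chord, the tonic is G and the mode is major.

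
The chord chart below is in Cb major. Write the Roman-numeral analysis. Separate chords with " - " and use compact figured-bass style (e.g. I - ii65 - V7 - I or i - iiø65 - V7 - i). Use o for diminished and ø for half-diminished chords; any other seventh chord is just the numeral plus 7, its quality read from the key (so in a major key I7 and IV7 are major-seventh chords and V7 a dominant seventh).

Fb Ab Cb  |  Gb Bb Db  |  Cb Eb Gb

IV - V - I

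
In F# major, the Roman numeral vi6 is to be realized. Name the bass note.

vi in F# major has root D#; the chord is D#-F#-A#.
The figure 6 means first inversion — the third is in the bass.

F#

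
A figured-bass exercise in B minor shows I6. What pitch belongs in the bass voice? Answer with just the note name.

I in B minor has root B; the chord is B-D#-F#.
The figure 6 means first inversion — the third is in the bass.

D#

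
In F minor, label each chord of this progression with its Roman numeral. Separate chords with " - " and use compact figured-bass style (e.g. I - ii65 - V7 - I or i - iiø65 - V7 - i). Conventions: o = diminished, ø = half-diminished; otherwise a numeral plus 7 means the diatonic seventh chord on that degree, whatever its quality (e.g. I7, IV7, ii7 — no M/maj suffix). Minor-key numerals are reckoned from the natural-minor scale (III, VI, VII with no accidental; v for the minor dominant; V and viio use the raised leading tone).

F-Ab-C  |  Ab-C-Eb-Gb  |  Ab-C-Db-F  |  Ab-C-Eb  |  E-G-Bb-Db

i - V7/VI - VI43 - III - viio7

F-Ab-C: minor triad on F = scale degree 1 → i.
Ab-C-Eb-Gb: chromatic; Ab is V of VI, so V7/VI.
Ab-C-Db-F has root Db, degree 6 in F minor, so VI43.
Ab-C-Eb: root Ab is the mediant; major triad there is III.
E-G-Bb-Db: fully diminished seventh chord on E = scale degree 7 → viio7.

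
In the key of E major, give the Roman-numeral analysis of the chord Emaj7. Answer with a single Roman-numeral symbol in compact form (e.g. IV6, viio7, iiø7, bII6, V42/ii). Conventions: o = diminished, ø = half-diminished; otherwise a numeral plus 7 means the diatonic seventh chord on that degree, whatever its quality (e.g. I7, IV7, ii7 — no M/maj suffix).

Stacked in thirds the chord is E-G#-B-D#: a major seventh chord on E.
E is scale degree 1 in E major, and a major seventh chord on that degree is written I7.

I7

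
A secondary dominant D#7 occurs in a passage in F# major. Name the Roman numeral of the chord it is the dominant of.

ii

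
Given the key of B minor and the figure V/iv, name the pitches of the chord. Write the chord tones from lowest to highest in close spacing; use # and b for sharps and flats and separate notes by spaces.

B D# F#

The slash means an applied dominant: we want the dominant of iv. In B minor, iv is E minor, and its dominant is built on B.
Building a major triad on B gives B-D#-F#.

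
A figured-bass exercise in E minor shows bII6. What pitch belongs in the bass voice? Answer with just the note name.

bII in E minor has root F; the chord is F-A-C.
The figure 6 means first inversion — the third is in the bass.

A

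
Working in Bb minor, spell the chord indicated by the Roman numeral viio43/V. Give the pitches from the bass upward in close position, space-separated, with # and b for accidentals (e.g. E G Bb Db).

Bb Db E G

The slash marks an applied leading-tone chord: viio of V. In Bb minor, V is F, so the leading tone to it is E, a half step below.
Building a fully diminished seventh chord on E gives E-G-Bb-Db.
The figured bass 43 indicates second inversion, placing the fifth (Bb) in the bass: Bb-Db-E-G.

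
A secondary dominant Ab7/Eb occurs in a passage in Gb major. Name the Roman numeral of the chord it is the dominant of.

V

The chord is a dominant seventh chord on Ab.
A dominant resolves down a perfect fifth: Ab → Db. In Gb major, Db is scale degree 5, i.e. V.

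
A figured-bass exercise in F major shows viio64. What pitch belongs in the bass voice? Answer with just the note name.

viio in F major has root E; the chord is E-G-Bb.
The figure 64 means second inversion — the fifth is in the bass.

Bb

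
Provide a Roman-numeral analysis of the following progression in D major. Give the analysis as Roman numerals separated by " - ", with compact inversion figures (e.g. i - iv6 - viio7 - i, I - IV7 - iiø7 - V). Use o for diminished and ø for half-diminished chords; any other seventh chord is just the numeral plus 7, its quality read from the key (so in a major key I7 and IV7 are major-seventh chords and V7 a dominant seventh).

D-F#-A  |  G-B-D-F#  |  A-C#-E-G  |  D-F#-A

D-F#-A has root D, degree 1 in D major, so I.
G-B-D-F#: root G is the subdominant; major seventh chord there is IV7.
A-C#-E-G has root A, degree 5 in D major, so V7.
D-F#-A: root D is the tonic; major triad there is I.

I - IV7 - V7 - I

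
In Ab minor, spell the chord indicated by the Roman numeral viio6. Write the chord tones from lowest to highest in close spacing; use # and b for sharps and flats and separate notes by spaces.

In Ab minor, the leading-tone chord is built on the raised seventh degree, G.
Stacking thirds from G gives G-Bb-Db.
With the 6 figure the chord is in first inversion; from the bass Bb upward in close position it reads Bb-Db-G.

Bb Db G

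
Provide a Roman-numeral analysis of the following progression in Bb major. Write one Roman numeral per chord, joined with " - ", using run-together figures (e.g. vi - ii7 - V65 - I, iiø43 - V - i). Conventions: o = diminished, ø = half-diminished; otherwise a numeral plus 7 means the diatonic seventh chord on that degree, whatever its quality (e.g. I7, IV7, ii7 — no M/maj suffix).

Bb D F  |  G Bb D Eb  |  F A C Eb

Bb-D-F has root Bb, degree 1 in Bb major, so I.
G-Bb-D-Eb: major seventh chord on Eb = scale degree 4 → IV65.
F-A-C-Eb has root F, degree 5 in Bb major, so V7.

I - IV65 - V7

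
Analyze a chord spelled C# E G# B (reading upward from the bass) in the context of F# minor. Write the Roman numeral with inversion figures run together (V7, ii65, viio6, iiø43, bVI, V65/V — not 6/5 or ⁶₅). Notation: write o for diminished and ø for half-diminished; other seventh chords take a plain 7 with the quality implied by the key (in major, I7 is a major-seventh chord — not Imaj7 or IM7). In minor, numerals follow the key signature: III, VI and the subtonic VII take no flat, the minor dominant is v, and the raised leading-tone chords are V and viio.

v7

Stacked in thirds the chord is C#-E-G#-B: a minor seventh chord on C#.
C# is scale degree 5 in F# minor, and a minor seventh chord on that degree is written v7.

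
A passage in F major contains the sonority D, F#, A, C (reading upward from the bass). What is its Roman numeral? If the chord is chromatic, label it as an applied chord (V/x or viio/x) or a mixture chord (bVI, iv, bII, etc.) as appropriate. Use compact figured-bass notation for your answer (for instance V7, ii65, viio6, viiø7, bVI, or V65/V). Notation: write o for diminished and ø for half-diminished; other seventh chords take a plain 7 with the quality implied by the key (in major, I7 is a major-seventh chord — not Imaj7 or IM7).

Stacked in thirds the chord is D-F#-A-C: a dominant seventh chord on D.
D is not a diatonic chord root with this quality in F major, but it lies a perfect fifth above G (ii), so the chord functions as an applied dominant of ii.

V7/ii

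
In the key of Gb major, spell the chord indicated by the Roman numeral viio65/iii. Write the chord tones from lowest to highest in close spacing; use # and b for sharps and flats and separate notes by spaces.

The slash marks an applied leading-tone chord: viio of iii. In Gb major, iii is Bb, so the leading tone to it is A, a half step below.
Building a fully diminished seventh chord on A gives A-C-Eb-Gb.
With the 65 figure the chord is in first inversion; from the bass C upward in close position it reads C-Eb-Gb-A.

C Eb Gb A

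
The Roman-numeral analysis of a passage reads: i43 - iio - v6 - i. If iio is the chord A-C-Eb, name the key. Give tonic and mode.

The anchor chord is a diminished triad on A, labeled iio.
If A is scale degree 2 and the mode makes that degree carry a diminished triad, the tonic is G and the mode is minor.

G minor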